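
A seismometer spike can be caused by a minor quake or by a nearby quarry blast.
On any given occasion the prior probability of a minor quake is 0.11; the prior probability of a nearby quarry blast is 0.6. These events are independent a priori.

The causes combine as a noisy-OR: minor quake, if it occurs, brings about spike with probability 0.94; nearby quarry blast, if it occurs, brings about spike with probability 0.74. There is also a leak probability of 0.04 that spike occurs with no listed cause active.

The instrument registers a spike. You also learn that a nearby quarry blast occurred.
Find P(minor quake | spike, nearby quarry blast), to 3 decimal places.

P(minor quake | spike, nearby quarry blast) ≈ 0.140

Under noisy-OR, P(spike | causes) = 1 − (1−0.04)·∏(1−qᵢ) over the active causes.
P(spike | nearby quarry blast) = 0.7504·0.89 + 0.985024·0.11 = 0.667856 + 0.108353 = 0.776209
The minor quake-present share is 0.985024·0.11 = 0.108353.
So P(minor quake | spike, nearby quarry blast) = 0.108353/0.776209 ≈ 0.140.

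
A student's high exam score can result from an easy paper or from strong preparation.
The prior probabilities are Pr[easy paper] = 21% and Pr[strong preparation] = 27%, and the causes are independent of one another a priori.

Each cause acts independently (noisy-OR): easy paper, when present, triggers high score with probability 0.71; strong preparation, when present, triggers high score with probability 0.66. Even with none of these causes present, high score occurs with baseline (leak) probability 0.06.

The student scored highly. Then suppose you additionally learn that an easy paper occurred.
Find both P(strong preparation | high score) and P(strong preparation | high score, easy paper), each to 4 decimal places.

Under noisy-OR, P(high score | causes) = 1 − (1−0.06)·∏(1−qᵢ) over the active causes.
P(high score) = 0.06*0.79*0.73 + 0.6804*0.79*0.27 + 0.7274*0.21*0.73 + 0.907316*0.21*0.27 = 0.034602 + 0.145129 + 0.111510 + 0.051445 = 0.342686
Restricting to configurations with strong preparation present: 0.145129 + 0.051445 = 0.196574.
P(strong preparation | high score) = 0.196574 / 0.342686 ≈ 0.5736

Now condition on the additional information:
Weight on strong preparation=true, given the evidence: 0.907316*0.27 = 0.244975
The normalizing constant is 0.7274*0.73 + 0.907316*0.27 = 0.775977
Posterior = 0.244975 / 0.775977 ≈ 0.3157

P(strong preparation | high score) ≈ 0.5736; P(strong preparation | high score, easy paper) ≈ 0.3157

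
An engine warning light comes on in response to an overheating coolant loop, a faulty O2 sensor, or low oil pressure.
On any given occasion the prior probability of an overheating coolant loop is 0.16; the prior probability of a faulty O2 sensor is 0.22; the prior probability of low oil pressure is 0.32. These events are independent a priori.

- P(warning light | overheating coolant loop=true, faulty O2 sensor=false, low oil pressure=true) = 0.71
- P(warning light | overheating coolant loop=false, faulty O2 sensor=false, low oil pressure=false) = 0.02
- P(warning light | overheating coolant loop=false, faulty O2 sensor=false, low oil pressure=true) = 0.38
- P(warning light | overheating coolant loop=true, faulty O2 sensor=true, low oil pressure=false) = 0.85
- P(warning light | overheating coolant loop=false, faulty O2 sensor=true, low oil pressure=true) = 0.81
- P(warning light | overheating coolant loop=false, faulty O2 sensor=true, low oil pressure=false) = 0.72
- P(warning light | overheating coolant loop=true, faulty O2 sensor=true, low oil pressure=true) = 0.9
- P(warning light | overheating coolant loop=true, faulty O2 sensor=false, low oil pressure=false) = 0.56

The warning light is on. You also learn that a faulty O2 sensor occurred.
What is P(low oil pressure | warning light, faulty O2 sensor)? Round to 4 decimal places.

By total probability over the 4 (overheating coolant loop, low oil pressure) configurations:
  P(warning light | faulty O2 sensor) = 0.72·0.84·0.68 + 0.81·0.84·0.32 + 0.85·0.16·0.68 + 0.9·0.16·0.32
        = 0.411264 + 0.217728 + 0.092480 + 0.046080 = 0.767552
The terms with low oil pressure present sum to 0.263808, so
  P(low oil pressure | warning light, faulty O2 sensor) = 0.263808 / 0.767552 ≈ 0.3437

P(low oil pressure | warning light, faulty O2 sensor) ≈ 0.3437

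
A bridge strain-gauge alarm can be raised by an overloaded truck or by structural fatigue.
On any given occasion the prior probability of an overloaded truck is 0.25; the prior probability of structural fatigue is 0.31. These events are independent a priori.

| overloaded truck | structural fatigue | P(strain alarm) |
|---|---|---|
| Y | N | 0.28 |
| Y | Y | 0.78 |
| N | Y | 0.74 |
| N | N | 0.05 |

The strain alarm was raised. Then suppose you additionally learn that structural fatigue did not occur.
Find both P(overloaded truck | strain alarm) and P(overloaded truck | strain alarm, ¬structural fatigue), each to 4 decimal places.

P(strain alarm) = 0.05·0.75·0.69 + 0.74·0.75·0.31 + 0.28·0.25·0.69 + 0.78·0.25·0.31 = 0.025875 + 0.172050 + 0.048300 + 0.060450 = 0.306675
Restricting to configurations with overloaded truck present: 0.048300 + 0.060450 = 0.108750.
Hence the posterior is 0.108750/0.306675 ≈ 0.3546.

Now condition on the additional information:
P(strain alarm | ¬structural fatigue) = 0.05·0.75 + 0.28·0.25 = 0.037500 + 0.070000 = 0.107500
Of this, 0.070000 comes from 0.28·0.25 (the overloaded truck=true cases).
Hence the posterior is 0.070000/0.107500 ≈ 0.6512.
With structural fatigue excluded, overloaded truck must carry more of the explanatory weight for the strain alarm.

P(overloaded truck | strain alarm) ≈ 0.3546; P(overloaded truck | strain alarm, ¬structural fatigue) ≈ 0.6512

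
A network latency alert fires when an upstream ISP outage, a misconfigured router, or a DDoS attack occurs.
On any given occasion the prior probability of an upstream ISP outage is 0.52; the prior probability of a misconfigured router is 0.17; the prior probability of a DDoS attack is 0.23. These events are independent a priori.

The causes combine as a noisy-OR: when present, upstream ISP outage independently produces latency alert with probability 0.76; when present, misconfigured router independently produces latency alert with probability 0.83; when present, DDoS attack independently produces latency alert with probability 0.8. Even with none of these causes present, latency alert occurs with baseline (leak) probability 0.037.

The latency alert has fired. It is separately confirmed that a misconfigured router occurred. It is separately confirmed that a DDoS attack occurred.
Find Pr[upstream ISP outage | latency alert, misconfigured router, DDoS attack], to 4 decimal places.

Under noisy-OR, P(latency alert | causes) = 1 − (1−0.037)·∏(1−qᵢ) over the active causes.
For the numerator, keep only upstream ISP outage=true terms: 0.992142*0.52 = 0.515914
Normalizer over all consistent configurations: 0.967258*0.48 + 0.992142*0.52 = 0.980198
P(upstream ISP outage | latency alert, misconfigured router, DDoS attack) = 0.515914/0.980198 ≈ 0.5263

Pr[upstream ISP outage | latency alert, misconfigured router, DDoS attack] ≈ 0.5263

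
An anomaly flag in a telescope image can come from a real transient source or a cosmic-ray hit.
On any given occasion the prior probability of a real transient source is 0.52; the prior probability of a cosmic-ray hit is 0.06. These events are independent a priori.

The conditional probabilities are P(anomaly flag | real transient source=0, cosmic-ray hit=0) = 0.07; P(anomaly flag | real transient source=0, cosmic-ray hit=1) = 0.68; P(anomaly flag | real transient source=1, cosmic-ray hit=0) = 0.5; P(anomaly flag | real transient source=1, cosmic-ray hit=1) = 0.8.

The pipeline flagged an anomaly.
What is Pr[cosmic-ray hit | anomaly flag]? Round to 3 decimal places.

For the numerator, keep only cosmic-ray hit=true terms: 0.019584 + 0.024960 = 0.044544
The normalizing constant is 0.07*0.48*0.94 + 0.68*0.48*0.06 + 0.5*0.52*0.94 + 0.8*0.52*0.06 = 0.320528
P(cosmic-ray hit | anomaly flag) = 0.044544/0.320528 ≈ 0.139

Pr[cosmic-ray hit | anomaly flag] ≈ 0.139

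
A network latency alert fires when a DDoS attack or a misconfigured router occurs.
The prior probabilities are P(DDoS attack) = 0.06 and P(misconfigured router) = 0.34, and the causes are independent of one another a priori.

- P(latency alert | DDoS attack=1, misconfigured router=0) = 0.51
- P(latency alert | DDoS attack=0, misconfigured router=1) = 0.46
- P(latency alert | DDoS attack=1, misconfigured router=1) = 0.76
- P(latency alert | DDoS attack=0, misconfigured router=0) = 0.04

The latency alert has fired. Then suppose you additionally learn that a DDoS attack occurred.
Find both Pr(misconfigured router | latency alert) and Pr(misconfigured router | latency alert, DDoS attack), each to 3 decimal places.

Pr(misconfigured router | latency alert) ≈ 0.783; Pr(misconfigured router | latency alert, DDoS attack) ≈ 0.434

For the numerator, keep only misconfigured router=true terms: 0.147016 + 0.015504 = 0.162520
Denominator P(latency alert): 0.04*0.94*0.66 + 0.46*0.94*0.34 + 0.51*0.06*0.66 + 0.76*0.06*0.34 = 0.207532
Posterior = 0.162520 / 0.207532 ≈ 0.783

With the extra evidence:
P(latency alert | DDoS attack) = 0.51·0.66 + 0.76·0.34 = 0.336600 + 0.258400 = 0.595000
Restricting to configurations with misconfigured router present: 0.76·0.34 = 0.258400.
Hence the posterior is 0.258400/0.595000 ≈ 0.434.
Conditioning on DDoS attack lowers the posterior on misconfigured router: the classic explaining-away effect in a common-effect structure.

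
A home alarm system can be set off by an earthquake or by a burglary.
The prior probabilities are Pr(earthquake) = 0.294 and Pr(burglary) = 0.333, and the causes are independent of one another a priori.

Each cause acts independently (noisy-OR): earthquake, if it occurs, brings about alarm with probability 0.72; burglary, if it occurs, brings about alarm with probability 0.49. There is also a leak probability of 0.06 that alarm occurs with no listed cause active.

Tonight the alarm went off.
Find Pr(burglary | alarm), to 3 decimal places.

Pr(burglary | alarm) ≈ 0.545

Under noisy-OR, P(alarm | causes) = 1 − (1−0.06)·∏(1−qᵢ) over the active causes.
For the numerator, keep only burglary=true terms: 0.122392 + 0.084760 = 0.207152
The normalizing constant is 0.06·0.706·0.667 + 0.5206·0.706·0.333 + 0.7368·0.294·0.667 + 0.865768·0.294·0.333 = 0.379891
Posterior = 0.207152 / 0.379891 ≈ 0.545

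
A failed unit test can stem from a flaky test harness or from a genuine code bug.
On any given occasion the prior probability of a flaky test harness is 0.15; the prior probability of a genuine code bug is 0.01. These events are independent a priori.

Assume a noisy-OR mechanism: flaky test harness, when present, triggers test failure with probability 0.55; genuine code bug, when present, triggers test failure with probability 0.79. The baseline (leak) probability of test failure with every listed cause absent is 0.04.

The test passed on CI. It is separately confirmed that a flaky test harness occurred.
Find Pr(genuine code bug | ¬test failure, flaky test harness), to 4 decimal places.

Pr(genuine code bug | ¬test failure, flaky test harness) ≈ 0.0021

Under noisy-OR, P(test failure | causes) = 1 − (1−0.04)·∏(1−qᵢ) over the active causes.
P(¬test failure | flaky test harness) = 0.432*0.99 + 0.09072*0.01 = 0.427680 + 0.000907 = 0.428587
Restricting to configurations with genuine code bug present: 0.09072*0.01 = 0.000907.
So P(genuine code bug | ¬test failure, flaky test harness) = 0.000907/0.428587 ≈ 0.0021.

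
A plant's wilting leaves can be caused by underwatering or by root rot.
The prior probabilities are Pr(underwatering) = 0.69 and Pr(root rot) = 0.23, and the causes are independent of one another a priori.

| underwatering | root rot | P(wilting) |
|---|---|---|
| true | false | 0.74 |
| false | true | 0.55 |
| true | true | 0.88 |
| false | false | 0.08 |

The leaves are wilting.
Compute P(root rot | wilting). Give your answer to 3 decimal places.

P(root rot | wilting) ≈ 0.303

Sum P(wilting|·) weighted by the priors over the 4 (underwatering, root rot) configurations:
  P(wilting) = 0.08·0.31·0.77 + 0.55·0.31·0.23 + 0.74·0.69·0.77 + 0.88·0.69·0.23
        = 0.019096 + 0.039215 + 0.393162 + 0.139656 = 0.591129
The terms with root rot present sum to 0.178871, so
  P(root rot | wilting) = 0.178871 / 0.591129 ≈ 0.303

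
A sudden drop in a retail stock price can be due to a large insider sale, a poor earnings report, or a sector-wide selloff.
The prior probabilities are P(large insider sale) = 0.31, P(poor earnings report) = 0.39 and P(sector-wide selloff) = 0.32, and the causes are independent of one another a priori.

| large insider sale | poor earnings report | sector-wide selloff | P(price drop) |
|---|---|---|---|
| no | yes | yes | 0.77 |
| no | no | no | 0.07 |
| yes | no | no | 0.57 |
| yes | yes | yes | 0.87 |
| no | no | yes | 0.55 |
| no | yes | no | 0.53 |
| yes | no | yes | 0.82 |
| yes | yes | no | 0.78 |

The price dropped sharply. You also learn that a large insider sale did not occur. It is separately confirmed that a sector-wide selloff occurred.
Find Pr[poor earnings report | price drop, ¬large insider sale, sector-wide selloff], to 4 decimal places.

Weight on poor earnings report=true, given the evidence: 0.77*0.39 = 0.300300
Normalizer over all consistent configurations: 0.55*0.61 + 0.77*0.39 = 0.635800
P(poor earnings report | price drop, ¬large insider sale, sector-wide selloff) = 0.300300/0.635800 ≈ 0.4723

Pr[poor earnings report | price drop, ¬large insider sale, sector-wide selloff] ≈ 0.4723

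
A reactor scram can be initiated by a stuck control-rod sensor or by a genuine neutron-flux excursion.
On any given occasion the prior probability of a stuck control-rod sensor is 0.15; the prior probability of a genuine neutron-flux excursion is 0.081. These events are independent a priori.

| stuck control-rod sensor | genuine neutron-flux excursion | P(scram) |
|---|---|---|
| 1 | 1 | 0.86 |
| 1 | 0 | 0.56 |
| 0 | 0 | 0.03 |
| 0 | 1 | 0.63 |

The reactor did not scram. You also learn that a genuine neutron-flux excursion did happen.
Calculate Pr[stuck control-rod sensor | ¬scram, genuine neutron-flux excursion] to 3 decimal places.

P(¬scram | genuine neutron-flux excursion) = 0.37×0.85 + 0.14×0.15 = 0.314500 + 0.021000 = 0.335500
Of this, 0.021000 comes from 0.14×0.15 (the stuck control-rod sensor=true cases).
Hence the posterior is 0.021000/0.335500 ≈ 0.063.

Pr[stuck control-rod sensor | ¬scram, genuine neutron-flux excursion] ≈ 0.063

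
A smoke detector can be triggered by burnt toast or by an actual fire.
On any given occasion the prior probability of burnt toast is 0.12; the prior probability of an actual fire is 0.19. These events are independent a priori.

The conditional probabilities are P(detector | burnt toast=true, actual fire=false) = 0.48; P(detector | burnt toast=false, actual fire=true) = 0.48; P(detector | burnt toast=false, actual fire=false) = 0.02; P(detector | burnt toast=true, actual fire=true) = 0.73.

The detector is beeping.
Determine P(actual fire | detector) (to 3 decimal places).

P(actual fire | detector) ≈ 0.614

Numerator (weight on configurations with actual fire): 0.080256 + 0.016644 = 0.096900
The normalizing constant is 0.02×0.88×0.81 + 0.48×0.88×0.19 + 0.48×0.12×0.81 + 0.73×0.12×0.19 = 0.157812
P(actual fire | detector) = 0.096900/0.157812 ≈ 0.614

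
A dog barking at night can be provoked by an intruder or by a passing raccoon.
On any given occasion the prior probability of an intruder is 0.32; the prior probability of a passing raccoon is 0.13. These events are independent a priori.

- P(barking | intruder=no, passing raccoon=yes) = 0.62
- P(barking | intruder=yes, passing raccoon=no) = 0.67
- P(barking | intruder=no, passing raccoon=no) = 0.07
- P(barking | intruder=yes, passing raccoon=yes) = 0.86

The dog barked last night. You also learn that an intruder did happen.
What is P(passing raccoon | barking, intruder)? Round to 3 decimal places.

P(passing raccoon | barking, intruder) ≈ 0.161

For the numerator, keep only passing raccoon=true terms: 0.86×0.13 = 0.111800
Denominator P(barking | intruder): 0.67×0.87 + 0.86×0.13 = 0.694700
Posterior = 0.111800 / 0.694700 ≈ 0.161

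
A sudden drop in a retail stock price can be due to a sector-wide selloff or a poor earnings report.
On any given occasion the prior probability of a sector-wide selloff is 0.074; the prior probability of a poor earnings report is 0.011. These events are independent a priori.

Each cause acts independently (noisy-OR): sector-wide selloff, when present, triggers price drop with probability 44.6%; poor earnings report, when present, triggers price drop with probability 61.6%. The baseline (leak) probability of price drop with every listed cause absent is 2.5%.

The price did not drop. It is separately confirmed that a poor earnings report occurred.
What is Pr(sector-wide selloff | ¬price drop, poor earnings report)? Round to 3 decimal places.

Under noisy-OR, P(price drop | causes) = 1 − (1−0.025)·∏(1−qᵢ) over the active causes.
P(¬price drop | poor earnings report) = 0.3744×0.926 + 0.207418×0.074 = 0.346694 + 0.015349 = 0.362043
Of this, 0.015349 comes from 0.207418×0.074 (the sector-wide selloff=true cases).
Hence the posterior is 0.015349/0.362043 ≈ 0.042.

Pr(sector-wide selloff | ¬price drop, poor earnings report) ≈ 0.042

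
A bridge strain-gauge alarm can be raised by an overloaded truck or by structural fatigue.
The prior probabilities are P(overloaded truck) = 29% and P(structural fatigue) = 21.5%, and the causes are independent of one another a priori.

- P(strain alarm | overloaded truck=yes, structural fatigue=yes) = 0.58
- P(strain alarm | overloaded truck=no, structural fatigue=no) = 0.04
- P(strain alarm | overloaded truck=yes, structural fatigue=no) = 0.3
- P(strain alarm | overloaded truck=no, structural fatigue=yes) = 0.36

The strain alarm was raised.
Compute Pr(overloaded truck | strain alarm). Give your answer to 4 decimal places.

Sum P(strain alarm|·) weighted by the priors over the 4 (overloaded truck, structural fatigue) configurations:
  P(strain alarm) = 0.04×0.71×0.785 + 0.36×0.71×0.215 + 0.3×0.29×0.785 + 0.58×0.29×0.215
        = 0.022294 + 0.054954 + 0.068295 + 0.036163 = 0.181706
The terms with overloaded truck present sum to 0.104458, so
  P(overloaded truck | strain alarm) = 0.104458 / 0.181706 ≈ 0.5749

Pr(overloaded truck | strain alarm) ≈ 0.5749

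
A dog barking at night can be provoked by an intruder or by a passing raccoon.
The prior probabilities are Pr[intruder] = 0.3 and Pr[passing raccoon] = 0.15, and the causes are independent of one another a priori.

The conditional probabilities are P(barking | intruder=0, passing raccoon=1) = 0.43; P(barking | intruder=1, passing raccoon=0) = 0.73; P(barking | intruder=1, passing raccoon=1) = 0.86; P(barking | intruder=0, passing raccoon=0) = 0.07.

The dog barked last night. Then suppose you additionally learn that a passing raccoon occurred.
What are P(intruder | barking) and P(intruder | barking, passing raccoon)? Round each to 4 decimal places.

Numerator (weight on configurations with intruder): 0.186150 + 0.038700 = 0.224850
Normalizer over all consistent configurations: 0.07·0.7·0.85 + 0.43·0.7·0.15 + 0.73·0.3·0.85 + 0.86·0.3·0.15 = 0.311650
Posterior = 0.224850 / 0.311650 ≈ 0.7215

Now condition on the additional information:
Weight on intruder=true, given the evidence: 0.86·0.3 = 0.258000
Normalizer over all consistent configurations: 0.43·0.7 + 0.86·0.3 = 0.559000
Posterior = 0.258000 / 0.559000 ≈ 0.4615
Conditioning on passing raccoon lowers the posterior on intruder: the classic explaining-away effect in a common-effect structure.

P(intruder | barking) ≈ 0.7215; P(intruder | barking, passing raccoon) ≈ 0.4615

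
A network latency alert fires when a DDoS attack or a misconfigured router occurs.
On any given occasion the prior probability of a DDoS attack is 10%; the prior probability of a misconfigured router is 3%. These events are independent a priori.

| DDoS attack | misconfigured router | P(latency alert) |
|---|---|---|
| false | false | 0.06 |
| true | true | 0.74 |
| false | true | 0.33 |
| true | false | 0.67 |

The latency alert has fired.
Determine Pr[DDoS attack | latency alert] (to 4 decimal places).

Pr[DDoS attack | latency alert] ≈ 0.5230

Weight on DDoS attack=true, given the evidence: 0.064990 + 0.002220 = 0.067210
Normalizer over all consistent configurations: 0.06*0.9*0.97 + 0.33*0.9*0.03 + 0.67*0.1*0.97 + 0.74*0.1*0.03 = 0.128500
Posterior = 0.067210 / 0.128500 ≈ 0.5230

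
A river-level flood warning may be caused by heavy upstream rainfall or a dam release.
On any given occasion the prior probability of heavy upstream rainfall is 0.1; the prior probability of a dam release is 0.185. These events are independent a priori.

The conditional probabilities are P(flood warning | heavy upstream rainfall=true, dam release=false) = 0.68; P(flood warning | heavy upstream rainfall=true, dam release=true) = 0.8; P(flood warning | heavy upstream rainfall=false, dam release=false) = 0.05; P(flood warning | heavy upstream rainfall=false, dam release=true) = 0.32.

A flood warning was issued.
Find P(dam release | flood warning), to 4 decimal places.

P(dam release | flood warning) ≈ 0.4250

P(flood warning) = 0.05·0.9·0.815 + 0.32·0.9·0.185 + 0.68·0.1·0.815 + 0.8·0.1·0.185 = 0.036675 + 0.053280 + 0.055420 + 0.014800 = 0.160175
The dam release-present share is 0.053280 + 0.014800 = 0.068080.
So P(dam release | flood warning) = 0.068080/0.160175 ≈ 0.4250.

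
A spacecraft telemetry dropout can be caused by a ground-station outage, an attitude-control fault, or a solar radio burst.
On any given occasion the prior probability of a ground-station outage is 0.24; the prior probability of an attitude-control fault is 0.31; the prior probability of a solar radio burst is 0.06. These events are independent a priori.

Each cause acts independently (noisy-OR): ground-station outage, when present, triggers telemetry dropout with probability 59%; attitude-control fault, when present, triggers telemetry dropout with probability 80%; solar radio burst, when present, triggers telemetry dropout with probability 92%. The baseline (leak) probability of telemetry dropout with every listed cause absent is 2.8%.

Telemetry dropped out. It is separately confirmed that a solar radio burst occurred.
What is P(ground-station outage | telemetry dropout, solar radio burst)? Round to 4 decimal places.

Under noisy-OR, P(telemetry dropout | causes) = 1 − (1−0.028)·∏(1−qᵢ) over the active causes.
Enumerate the 4 (ground-station outage, attitude-control fault) configurations and weight by the priors:
  P(telemetry dropout | solar radio burst) = 0.92224*0.76*0.69 + 0.984448*0.76*0.31 + 0.968118*0.24*0.69 + 0.993624*0.24*0.31
        = 0.483623 + 0.231936 + 0.160320 + 0.073926 = 0.949805
The terms with ground-station outage present sum to 0.234246, so
  P(ground-station outage | telemetry dropout, solar radio burst) = 0.234246 / 0.949805 ≈ 0.2466

P(ground-station outage | telemetry dropout, solar radio burst) ≈ 0.2466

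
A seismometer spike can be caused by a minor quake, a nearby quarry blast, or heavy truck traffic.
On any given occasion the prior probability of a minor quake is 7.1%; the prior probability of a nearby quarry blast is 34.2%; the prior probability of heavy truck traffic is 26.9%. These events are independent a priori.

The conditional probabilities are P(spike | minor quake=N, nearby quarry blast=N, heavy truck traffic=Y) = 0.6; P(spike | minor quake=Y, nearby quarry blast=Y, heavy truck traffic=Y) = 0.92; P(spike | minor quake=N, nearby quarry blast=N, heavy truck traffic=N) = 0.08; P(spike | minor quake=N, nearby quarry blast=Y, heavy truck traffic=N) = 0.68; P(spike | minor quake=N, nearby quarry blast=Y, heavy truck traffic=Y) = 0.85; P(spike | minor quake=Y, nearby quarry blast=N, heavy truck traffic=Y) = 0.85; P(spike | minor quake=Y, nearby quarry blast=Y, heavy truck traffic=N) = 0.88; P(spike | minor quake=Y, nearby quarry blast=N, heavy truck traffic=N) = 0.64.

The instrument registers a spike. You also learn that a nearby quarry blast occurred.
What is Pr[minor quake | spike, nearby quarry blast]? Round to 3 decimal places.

P(spike | nearby quarry blast) = 0.68·0.929·0.731 + 0.85·0.929·0.269 + 0.88·0.071·0.731 + 0.92·0.071·0.269 = 0.461787 + 0.212416 + 0.045673 + 0.017571 = 0.737447
Of this, 0.063244 comes from 0.045673 + 0.017571 (the minor quake=true cases).
Hence the posterior is 0.063244/0.737447 ≈ 0.086.

Pr[minor quake | spike, nearby quarry blast] ≈ 0.086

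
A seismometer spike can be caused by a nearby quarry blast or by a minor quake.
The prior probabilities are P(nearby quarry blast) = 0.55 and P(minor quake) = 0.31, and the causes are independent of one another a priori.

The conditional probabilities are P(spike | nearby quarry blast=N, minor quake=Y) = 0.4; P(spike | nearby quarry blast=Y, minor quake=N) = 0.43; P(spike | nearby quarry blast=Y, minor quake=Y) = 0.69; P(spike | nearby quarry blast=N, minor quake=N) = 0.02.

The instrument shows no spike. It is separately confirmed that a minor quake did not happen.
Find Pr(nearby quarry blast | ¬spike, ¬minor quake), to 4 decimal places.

Pr(nearby quarry blast | ¬spike, ¬minor quake) ≈ 0.4155

Weight on nearby quarry blast=true, given the evidence: 0.57*0.55 = 0.313500
Denominator P(¬spike | ¬minor quake): 0.98*0.45 + 0.57*0.55 = 0.754500
P(nearby quarry blast | ¬spike, ¬minor quake) = 0.313500/0.754500 ≈ 0.4155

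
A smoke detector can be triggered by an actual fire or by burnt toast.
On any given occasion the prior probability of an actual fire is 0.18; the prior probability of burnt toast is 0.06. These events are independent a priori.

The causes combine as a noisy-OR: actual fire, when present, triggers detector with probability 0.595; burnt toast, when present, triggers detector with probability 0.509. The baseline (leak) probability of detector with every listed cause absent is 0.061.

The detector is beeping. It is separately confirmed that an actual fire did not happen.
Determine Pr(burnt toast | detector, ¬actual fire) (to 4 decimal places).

Pr(burnt toast | detector, ¬actual fire) ≈ 0.3606

Under noisy-OR, P(detector | causes) = 1 − (1−0.061)·∏(1−qᵢ) over the active causes.
Numerator (weight on configurations with burnt toast): 0.538951*0.06 = 0.032337
Normalizer over all consistent configurations: 0.061*0.94 + 0.538951*0.06 = 0.089677
P(burnt toast | detector, ¬actual fire) = 0.032337/0.089677 ≈ 0.3606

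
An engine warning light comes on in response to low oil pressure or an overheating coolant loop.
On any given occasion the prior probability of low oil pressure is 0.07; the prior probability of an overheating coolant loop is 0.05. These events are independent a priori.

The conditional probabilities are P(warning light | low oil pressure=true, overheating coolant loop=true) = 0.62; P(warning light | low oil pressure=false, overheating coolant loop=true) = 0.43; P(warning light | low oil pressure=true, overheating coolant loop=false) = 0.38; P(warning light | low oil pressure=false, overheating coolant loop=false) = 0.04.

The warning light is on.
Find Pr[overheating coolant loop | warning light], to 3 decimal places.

Pr[overheating coolant loop | warning light] ≈ 0.268

P(warning light) = 0.04*0.93*0.95 + 0.43*0.93*0.05 + 0.38*0.07*0.95 + 0.62*0.07*0.05 = 0.035340 + 0.019995 + 0.025270 + 0.002170 = 0.082775
Restricting to configurations with overheating coolant loop present: 0.019995 + 0.002170 = 0.022165.
Hence the posterior is 0.022165/0.082775 ≈ 0.268.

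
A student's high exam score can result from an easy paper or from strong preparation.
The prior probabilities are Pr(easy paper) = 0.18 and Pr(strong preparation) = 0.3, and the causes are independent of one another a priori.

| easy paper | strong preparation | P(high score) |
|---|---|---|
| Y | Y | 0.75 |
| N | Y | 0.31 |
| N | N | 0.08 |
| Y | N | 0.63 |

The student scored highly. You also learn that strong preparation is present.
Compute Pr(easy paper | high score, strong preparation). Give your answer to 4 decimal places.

Pr(easy paper | high score, strong preparation) ≈ 0.3469

For the numerator, keep only easy paper=true terms: 0.75·0.18 = 0.135000
Denominator P(high score | strong preparation): 0.31·0.82 + 0.75·0.18 = 0.389200
Posterior = 0.135000 / 0.389200 ≈ 0.3469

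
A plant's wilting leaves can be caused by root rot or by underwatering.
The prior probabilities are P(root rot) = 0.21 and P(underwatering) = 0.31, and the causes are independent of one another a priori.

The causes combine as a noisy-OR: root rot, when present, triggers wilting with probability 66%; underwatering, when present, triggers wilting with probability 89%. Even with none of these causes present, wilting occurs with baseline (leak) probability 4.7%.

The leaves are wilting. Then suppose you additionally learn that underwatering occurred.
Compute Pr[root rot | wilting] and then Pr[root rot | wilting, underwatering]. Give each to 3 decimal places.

Pr[root rot | wilting] ≈ 0.396; Pr[root rot | wilting, underwatering] ≈ 0.223

Under noisy-OR, P(wilting | causes) = 1 − (1−0.047)·∏(1−qᵢ) over the active causes.
Numerator (weight on configurations with root rot): 0.097950 + 0.062780 = 0.160730
Denominator P(wilting): 0.047·0.79·0.69 + 0.89517·0.79·0.31 + 0.67598·0.21·0.69 + 0.964358·0.21·0.31 = 0.405577
Posterior = 0.160730 / 0.405577 ≈ 0.396

Now also conditioning on underwatering=true:
Weight on root rot=true, given the evidence: 0.964358·0.21 = 0.202515
Denominator P(wilting | underwatering): 0.89517·0.79 + 0.964358·0.21 = 0.909699
P(root rot | wilting, underwatering) = 0.202515/0.909699 ≈ 0.223
— underwatering explains away the evidence for root rot.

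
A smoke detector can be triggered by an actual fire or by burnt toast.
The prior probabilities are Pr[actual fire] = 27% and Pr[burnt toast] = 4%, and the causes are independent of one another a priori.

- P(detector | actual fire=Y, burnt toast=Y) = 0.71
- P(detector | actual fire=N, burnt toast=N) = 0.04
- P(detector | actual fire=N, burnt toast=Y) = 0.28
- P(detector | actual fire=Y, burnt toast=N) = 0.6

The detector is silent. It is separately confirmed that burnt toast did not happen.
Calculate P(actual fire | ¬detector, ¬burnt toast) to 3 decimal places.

P(actual fire | ¬detector, ¬burnt toast) ≈ 0.134

P(¬detector | ¬burnt toast) = 0.96*0.73 + 0.4*0.27 = 0.700800 + 0.108000 = 0.808800
Of this, 0.108000 comes from 0.4*0.27 (the actual fire=true cases).
P(actual fire | ¬detector, ¬burnt toast) = 0.108000 / 0.808800 ≈ 0.134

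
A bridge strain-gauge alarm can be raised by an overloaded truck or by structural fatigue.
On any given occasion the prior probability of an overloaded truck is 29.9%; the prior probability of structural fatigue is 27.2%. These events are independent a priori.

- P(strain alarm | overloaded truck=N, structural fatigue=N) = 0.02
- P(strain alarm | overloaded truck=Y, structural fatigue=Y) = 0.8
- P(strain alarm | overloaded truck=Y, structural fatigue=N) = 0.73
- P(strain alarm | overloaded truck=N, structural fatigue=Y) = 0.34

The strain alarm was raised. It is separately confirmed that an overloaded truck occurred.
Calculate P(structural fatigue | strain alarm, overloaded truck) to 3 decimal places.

P(structural fatigue | strain alarm, overloaded truck) ≈ 0.291

P(strain alarm | overloaded truck) = 0.73×0.728 + 0.8×0.272 = 0.531440 + 0.217600 = 0.749040
Restricting to configurations with structural fatigue present: 0.8×0.272 = 0.217600.
So P(structural fatigue | strain alarm, overloaded truck) = 0.217600/0.749040 ≈ 0.291.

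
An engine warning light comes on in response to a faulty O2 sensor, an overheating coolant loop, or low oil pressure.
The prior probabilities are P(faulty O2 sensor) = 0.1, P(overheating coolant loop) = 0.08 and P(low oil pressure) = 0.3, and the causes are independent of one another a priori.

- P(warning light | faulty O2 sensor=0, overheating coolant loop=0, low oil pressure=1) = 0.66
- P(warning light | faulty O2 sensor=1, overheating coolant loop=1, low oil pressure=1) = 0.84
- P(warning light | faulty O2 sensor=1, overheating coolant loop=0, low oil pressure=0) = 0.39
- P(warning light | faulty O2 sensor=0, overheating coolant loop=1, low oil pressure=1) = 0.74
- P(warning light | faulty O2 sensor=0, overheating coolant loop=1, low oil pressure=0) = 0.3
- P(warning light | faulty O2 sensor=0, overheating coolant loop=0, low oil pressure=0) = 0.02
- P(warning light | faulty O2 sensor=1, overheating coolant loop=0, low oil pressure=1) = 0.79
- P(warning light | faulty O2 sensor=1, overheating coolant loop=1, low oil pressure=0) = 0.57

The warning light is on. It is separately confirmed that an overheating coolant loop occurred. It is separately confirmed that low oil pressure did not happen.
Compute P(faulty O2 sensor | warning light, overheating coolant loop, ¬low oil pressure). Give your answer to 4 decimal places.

P(warning light | overheating coolant loop, ¬low oil pressure) = 0.3*0.9 + 0.57*0.1 = 0.270000 + 0.057000 = 0.327000
Of this, 0.057000 comes from 0.57*0.1 (the faulty O2 sensor=true cases).
Hence the posterior is 0.057000/0.327000 ≈ 0.1743.

P(faulty O2 sensor | warning light, overheating coolant loop, ¬low oil pressure) ≈ 0.1743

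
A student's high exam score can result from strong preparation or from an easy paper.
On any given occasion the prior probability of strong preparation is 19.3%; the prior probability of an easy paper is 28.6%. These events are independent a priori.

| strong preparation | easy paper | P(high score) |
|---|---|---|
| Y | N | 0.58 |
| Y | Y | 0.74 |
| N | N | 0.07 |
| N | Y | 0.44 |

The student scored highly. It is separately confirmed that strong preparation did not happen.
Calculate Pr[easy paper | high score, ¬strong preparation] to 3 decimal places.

For the numerator, keep only easy paper=true terms: 0.44*0.286 = 0.125840
Denominator P(high score | ¬strong preparation): 0.07*0.714 + 0.44*0.286 = 0.175820
Posterior = 0.125840 / 0.175820 ≈ 0.716

Pr[easy paper | high score, ¬strong preparation] ≈ 0.716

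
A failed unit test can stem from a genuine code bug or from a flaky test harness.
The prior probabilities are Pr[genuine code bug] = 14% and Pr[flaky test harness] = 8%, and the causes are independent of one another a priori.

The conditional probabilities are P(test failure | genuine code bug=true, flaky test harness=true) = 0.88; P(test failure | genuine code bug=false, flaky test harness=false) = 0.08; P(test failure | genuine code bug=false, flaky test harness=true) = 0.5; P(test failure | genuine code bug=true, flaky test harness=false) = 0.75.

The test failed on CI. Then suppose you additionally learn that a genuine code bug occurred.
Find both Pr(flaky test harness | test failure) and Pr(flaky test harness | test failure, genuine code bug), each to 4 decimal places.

Pr(flaky test harness | test failure) ≈ 0.2168; Pr(flaky test harness | test failure, genuine code bug) ≈ 0.0926

For the numerator, keep only flaky test harness=true terms: 0.034400 + 0.009856 = 0.044256
Normalizer over all consistent configurations: 0.08·0.86·0.92 + 0.5·0.86·0.08 + 0.75·0.14·0.92 + 0.88·0.14·0.08 = 0.204152
P(flaky test harness | test failure) = 0.044256/0.204152 ≈ 0.2168

Now condition on the additional information:
By total probability over both values of flaky test harness:
  P(test failure | genuine code bug) = 0.75×0.92 + 0.88×0.08
        = 0.690000 + 0.070400 = 0.760400
Keeping only the flaky test harness-present terms gives 0.070400, so
  P(flaky test harness | test failure, genuine code bug) = 0.070400 / 0.760400 ≈ 0.0926
Conditioning on genuine code bug lowers the posterior on flaky test harness: the classic explaining-away effect in a common-effect structure.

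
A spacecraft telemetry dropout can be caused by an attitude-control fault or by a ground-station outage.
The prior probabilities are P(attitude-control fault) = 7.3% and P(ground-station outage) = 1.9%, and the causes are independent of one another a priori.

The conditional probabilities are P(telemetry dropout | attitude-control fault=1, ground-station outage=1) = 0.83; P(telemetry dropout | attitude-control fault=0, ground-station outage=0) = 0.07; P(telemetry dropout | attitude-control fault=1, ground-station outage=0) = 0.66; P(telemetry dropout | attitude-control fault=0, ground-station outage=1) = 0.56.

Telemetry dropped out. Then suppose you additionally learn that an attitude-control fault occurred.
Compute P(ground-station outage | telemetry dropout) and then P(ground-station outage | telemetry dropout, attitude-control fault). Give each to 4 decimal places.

By total probability over the 4 (attitude-control fault, ground-station outage) configurations:
  P(telemetry dropout) = 0.07·0.927·0.981 + 0.56·0.927·0.019 + 0.66·0.073·0.981 + 0.83·0.073·0.019
        = 0.063657 + 0.009863 + 0.047265 + 0.001151 = 0.121936
The terms with ground-station outage present sum to 0.011014, so
  P(ground-station outage | telemetry dropout) = 0.011014 / 0.121936 ≈ 0.0903

Now also conditioning on attitude-control fault=true:
By total probability over both values of ground-station outage:
  P(telemetry dropout | attitude-control fault) = 0.66·0.981 + 0.83·0.019
        = 0.647460 + 0.015770 = 0.663230
Configurations with ground-station outage contribute 0.015770, so
  P(ground-station outage | telemetry dropout, attitude-control fault) = 0.015770 / 0.663230 ≈ 0.0238
The drop from 0.0903 to 0.0238 is the explaining-away (discounting) effect.

P(ground-station outage | telemetry dropout) ≈ 0.0903; P(ground-station outage | telemetry dropout, attitude-control fault) ≈ 0.0238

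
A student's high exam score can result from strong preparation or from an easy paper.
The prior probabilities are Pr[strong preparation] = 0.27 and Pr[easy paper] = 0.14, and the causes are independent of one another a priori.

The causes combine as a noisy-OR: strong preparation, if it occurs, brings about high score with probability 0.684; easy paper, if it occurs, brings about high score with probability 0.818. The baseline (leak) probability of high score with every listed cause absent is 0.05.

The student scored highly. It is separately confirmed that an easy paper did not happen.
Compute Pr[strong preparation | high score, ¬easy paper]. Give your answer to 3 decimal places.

Under noisy-OR, P(high score | causes) = 1 − (1−0.05)·∏(1−qᵢ) over the active causes.
P(high score | ¬easy paper) = 0.05*0.73 + 0.6998*0.27 = 0.036500 + 0.188946 = 0.225446
Of this, 0.188946 comes from 0.6998*0.27 (the strong preparation=true cases).
Hence the posterior is 0.188946/0.225446 ≈ 0.838.

Pr[strong preparation | high score, ¬easy paper] ≈ 0.838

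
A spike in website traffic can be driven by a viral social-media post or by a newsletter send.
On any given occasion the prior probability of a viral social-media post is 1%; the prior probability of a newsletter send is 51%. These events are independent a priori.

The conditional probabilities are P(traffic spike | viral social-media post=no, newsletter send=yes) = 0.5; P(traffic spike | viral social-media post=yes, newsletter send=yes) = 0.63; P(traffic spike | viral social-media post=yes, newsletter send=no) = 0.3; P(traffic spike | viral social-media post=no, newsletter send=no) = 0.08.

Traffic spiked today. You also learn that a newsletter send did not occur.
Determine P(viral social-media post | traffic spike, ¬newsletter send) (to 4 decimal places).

P(viral social-media post | traffic spike, ¬newsletter send) ≈ 0.0365

P(traffic spike | ¬newsletter send) = 0.08*0.99 + 0.3*0.01 = 0.079200 + 0.003000 = 0.082200
Of this, 0.003000 comes from 0.3*0.01 (the viral social-media post=true cases).
P(viral social-media post | traffic spike, ¬newsletter send) = 0.003000 / 0.082200 ≈ 0.0365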